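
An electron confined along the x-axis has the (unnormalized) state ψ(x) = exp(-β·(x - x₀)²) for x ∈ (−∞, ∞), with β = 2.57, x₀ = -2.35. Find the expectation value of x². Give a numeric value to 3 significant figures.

5.62

⟨x²⟩ = ∫ x²·|ψ|² dx / ∫|ψ|² dx (integrals over the domain).
Gaussian moments (u = x − x₀): ∫u^(2j)·e^(−2βu²) du = (2j−1)!!/(4β)^j · √(π/(2β)), odd powers integrate to 0; here √(π/(2β)) = 0.78180.
State is unnormalized: ∫|ψ|² dx = 0.78180, and ∫ψ*·x²·ψ dx = 4.3935, so ⟨x²⟩ = 4.3935 / 0.78180.
⟨x²⟩ = 5.6198.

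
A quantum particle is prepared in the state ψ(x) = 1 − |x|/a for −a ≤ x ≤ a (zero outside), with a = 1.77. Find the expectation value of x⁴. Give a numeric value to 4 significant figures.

⟨x⁴⟩ = ∫ x⁴·|ψ|² dx / ∫|ψ|² dx (integrals over the domain).
ψ is even, so ∫ over [−a, a] = 2∫₀ᵃ with ψ = 1 − x/a there: ∫₀ᵃ (1 − x/a)² dx = a/3, ∫₀ᵃ x²(1 − x/a)² dx = a³/30, ∫₀ᵃ x⁴(1 − x/a)² dx = a⁵/105.
State is unnormalized: ∫|ψ|² dx = 1.1800, and ∫ψ*·x⁴·ψ dx = 0.33091, so ⟨x⁴⟩ = 0.33091 / 1.1800.
⟨x⁴⟩ = 0.28043.

0.2804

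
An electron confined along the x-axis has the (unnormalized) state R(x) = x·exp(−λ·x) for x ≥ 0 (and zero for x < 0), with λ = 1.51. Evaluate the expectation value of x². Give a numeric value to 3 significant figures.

⟨x²⟩ = ∫ x²·|R|² dx / ∫|R|² dx (integrals over the domain).
Every integrand reduces to terms xʲ·e^(−2λx) on [0, ∞); use ∫₀^∞ xʲ·e^(−2λx) dx = j!/(2λ)^(j+1).
State is unnormalized: ∫|R|² dx = 0.072612, and ∫R*·x²·R dx = 0.095538, so ⟨x²⟩ = 0.095538 / 0.072612.
⟨x²⟩ = 1.3157.

1.32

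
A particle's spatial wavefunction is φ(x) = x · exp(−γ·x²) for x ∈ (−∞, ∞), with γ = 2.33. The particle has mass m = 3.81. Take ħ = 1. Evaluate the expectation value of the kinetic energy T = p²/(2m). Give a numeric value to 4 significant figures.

T = −(ħ²/2m) d²/dx², so ⟨T⟩ = −(ħ²/2m) ∫ φ*·φ'' dx / ∫|φ|² dx; with m = 3.81.
Expand each integrand as polynomial × e^(−2γx²) and use ∫x^(2j)·e^(−2γx²) dx = (2j−1)!!/(4γ)^j · √(π/(2γ)), odd powers → 0; here √(π/(2γ)) = 0.82107. Differentiate with the product rule, d/dx e^(−γx²) = −2γx·e^(−γx²).
State is unnormalized: ∫|φ|² dx = 0.088098, and ∫φ*·(−ħ²/2m · φ'') dx = 0.080814, so ⟨T⟩ = 0.080814 / 0.088098.
⟨T⟩ = 0.91732.

0.9173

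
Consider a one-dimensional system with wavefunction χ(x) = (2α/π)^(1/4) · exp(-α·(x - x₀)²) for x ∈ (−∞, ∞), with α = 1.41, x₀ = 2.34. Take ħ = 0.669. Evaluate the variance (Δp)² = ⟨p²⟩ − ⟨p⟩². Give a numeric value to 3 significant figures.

0.631

Compute ⟨p⟩ and ⟨p²⟩ separately; (Δp)² = ⟨p²⟩ − ⟨p⟩².
Gaussian moments (u = x − x₀): ∫u^(2j)·e^(−2αu²) du = (2j−1)!!/(4α)^j · √(π/(2α)), odd powers integrate to 0; here √(π/(2α)) = 1.0555. Derivatives: d/dx e^(−αu²) = −2αu·e^(−αu²), d²/dx² e^(−αu²) = (4α²u² − 2α)·e^(−αu²).
⟨p⟩ = 0.0000 and ⟨p²⟩ = 0.63106.
(Δp)² = 0.63106 − (0.0000)² = 0.63106.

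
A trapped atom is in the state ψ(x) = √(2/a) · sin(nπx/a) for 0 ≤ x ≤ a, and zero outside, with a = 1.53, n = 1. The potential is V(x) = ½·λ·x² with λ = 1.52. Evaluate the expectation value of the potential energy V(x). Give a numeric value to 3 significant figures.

⟨V⟩ = ∫ V(x)·|ψ|² dx.
With sin²θ = (1 − cos2θ)/2 on 0 ≤ x ≤ a: ∫sin²(nπx/a) dx = a/2, ∫x·sin²(nπx/a) dx = a²/4, ∫x²·sin²(nπx/a) dx = a³·(1/6 − 1/(4n²π²)); higher powers xᵏ the same way, integrating xᵏ·cos(2nπx/a) by parts.
⟨V⟩ = 0.50290.

0.503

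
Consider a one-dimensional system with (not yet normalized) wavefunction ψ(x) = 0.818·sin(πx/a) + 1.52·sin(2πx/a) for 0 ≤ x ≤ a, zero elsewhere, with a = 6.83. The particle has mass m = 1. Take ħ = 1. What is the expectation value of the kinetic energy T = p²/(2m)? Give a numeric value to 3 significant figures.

0.352

T = −(ħ²/2m) d²/dx², so ⟨T⟩ = −(ħ²/2m) ∫ ψ*·ψ'' dx / ∫|ψ|² dx; with m = 1.
d²/dx² sin(jπx/a) = −(jπ/a)²·sin(jπx/a); on 0 ≤ x ≤ a, ∫sin²(jπx/a) dx = a/2 and ∫sin(jπx/a)·sin(lπx/a) dx = 0 for j ≠ l, so only diagonal terms survive in ∫|ψ|² and ∫ψ·ψ″; ∫ψ·ψ′ dx = [ψ²/2] between the walls = 0.
State is unnormalized: ∫|ψ|² dx = 10.175, and ∫ψ*·(−ħ²/2m · ψ'') dx = 3.5803, so ⟨T⟩ = 3.5803 / 10.175.
⟨T⟩ = 0.35187.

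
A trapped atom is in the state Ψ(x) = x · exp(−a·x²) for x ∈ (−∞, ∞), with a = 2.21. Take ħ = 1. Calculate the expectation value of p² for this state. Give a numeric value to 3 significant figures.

6.63

p² Ψ = −ħ² d²Ψ/dx²; ⟨p²⟩ = −ħ² ∫ Ψ*·Ψ'' dx / ∫|Ψ|² dx.
Expand each integrand as polynomial × e^(−2ax²) and use ∫x^(2j)·e^(−2ax²) dx = (2j−1)!!/(4a)^j · √(π/(2a)), odd powers → 0; here √(π/(2a)) = 0.84307. Differentiate with the product rule, d/dx e^(−ax²) = −2ax·e^(−ax²).
State is unnormalized: ∫|Ψ|² dx = 0.095370, and ∫Ψ*·(−ħ² Ψ'') dx = 0.63230, so ⟨p²⟩ = 0.63230 / 0.095370.
⟨p²⟩ = 6.6300.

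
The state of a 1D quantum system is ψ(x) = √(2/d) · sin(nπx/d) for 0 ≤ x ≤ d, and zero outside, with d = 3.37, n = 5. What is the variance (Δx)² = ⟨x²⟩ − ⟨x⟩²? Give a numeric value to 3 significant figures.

0.923

Compute ⟨x⟩ and ⟨x²⟩ separately, then (Δx)² = ⟨x²⟩ − ⟨x⟩².
With sin²θ = (1 − cos2θ)/2 on 0 ≤ x ≤ d: ∫sin²(nπx/d) dx = d/2, ∫x·sin²(nπx/d) dx = d²/4, ∫x²·sin²(nπx/d) dx = d³·(1/6 − 1/(4n²π²)); higher powers xᵏ the same way, integrating xᵏ·cos(2nπx/d) by parts.
⟨x⟩ = 1.6850 and ⟨x²⟩ = 3.7626.
(Δx)² = 3.7626 − (1.6850)² = 0.92339.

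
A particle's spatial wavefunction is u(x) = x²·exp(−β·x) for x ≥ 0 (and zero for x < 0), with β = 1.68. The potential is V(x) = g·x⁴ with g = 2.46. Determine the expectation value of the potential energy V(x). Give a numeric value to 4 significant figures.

⟨V⟩ = ∫ V(x)·|u|² dx / ∫|u|² dx.
Every integrand reduces to terms xʲ·e^(−2βx) on [0, ∞); use ∫₀^∞ xʲ·e^(−2βx) dx = j!/(2β)^(j+1).
State is unnormalized: ∫|u|² dx = 0.056042, and ∫u*·V(x)·u dx = 1.8172, so ⟨V⟩ = 1.8172 / 0.056042.
⟨V⟩ = 32.426.

32.43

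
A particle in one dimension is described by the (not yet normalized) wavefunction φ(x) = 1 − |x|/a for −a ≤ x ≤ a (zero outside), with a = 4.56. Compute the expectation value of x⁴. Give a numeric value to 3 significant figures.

12.4

⟨x⁴⟩ = ∫ x⁴·|φ|² dx / ∫|φ|² dx (integrals over the domain).
φ is even, so ∫ over [−a, a] = 2∫₀ᵃ with φ = 1 − x/a there: ∫₀ᵃ (1 − x/a)² dx = a/3, ∫₀ᵃ x²(1 − x/a)² dx = a³/30, ∫₀ᵃ x⁴(1 − x/a)² dx = a⁵/105.
State is unnormalized: ∫|φ|² dx = 3.0400, and ∫φ*·x⁴·φ dx = 37.555, so ⟨x⁴⟩ = 37.555 / 3.0400.
⟨x⁴⟩ = 12.354.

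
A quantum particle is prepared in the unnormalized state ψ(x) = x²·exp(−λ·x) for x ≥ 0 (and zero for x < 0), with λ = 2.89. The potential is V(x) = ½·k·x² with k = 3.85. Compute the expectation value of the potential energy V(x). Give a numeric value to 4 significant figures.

1.729

⟨V⟩ = ∫ V(x)·|ψ|² dx / ∫|ψ|² dx.
Every integrand reduces to terms xʲ·e^(−2λx) on [0, ∞); use ∫₀^∞ xʲ·e^(−2λx) dx = j!/(2λ)^(j+1).
State is unnormalized: ∫|ψ|² dx = 0.0037202, and ∫ψ*·V(x)·ψ dx = 0.0064308, so ⟨V⟩ = 0.0064308 / 0.0037202.
⟨V⟩ = 1.7286.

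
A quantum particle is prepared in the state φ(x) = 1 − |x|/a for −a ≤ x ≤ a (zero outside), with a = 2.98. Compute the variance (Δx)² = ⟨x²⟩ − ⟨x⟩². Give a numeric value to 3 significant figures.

0.888

Compute ⟨x⟩ and ⟨x²⟩ separately, then (Δx)² = ⟨x²⟩ − ⟨x⟩².
φ is even, so ∫ over [−a, a] = 2∫₀ᵃ with φ = 1 − x/a there: ∫₀ᵃ (1 − x/a)² dx = a/3, ∫₀ᵃ x²(1 − x/a)² dx = a³/30, ∫₀ᵃ x⁴(1 − x/a)² dx = a⁵/105.
Normalization: ∫|φ|² dx = 1.9867.
⟨x⟩ = 0.0000 and ⟨x²⟩ = 0.88804.
(Δx)² = 0.88804 − (0.0000)² = 0.88804.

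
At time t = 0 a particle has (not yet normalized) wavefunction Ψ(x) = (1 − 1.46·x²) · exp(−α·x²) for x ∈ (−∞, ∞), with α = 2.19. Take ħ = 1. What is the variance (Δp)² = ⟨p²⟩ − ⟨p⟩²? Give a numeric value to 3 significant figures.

4.46

Compute ⟨p⟩ and ⟨p²⟩ separately; (Δp)² = ⟨p²⟩ − ⟨p⟩².
Expand each integrand as polynomial × e^(−2αx²) and use ∫x^(2j)·e^(−2αx²) dx = (2j−1)!!/(4α)^j · √(π/(2α)), odd powers → 0; here √(π/(2α)) = 0.84691. Differentiate with the product rule, d/dx e^(−αx²) = −2αx·e^(−αx²).
Normalization: ∫|Ψ|² dx = 0.63518.
⟨p⟩ = 0.0000 and ⟨p²⟩ = 4.4611.
(Δp)² = 4.4611 − (0.0000)² = 4.4611.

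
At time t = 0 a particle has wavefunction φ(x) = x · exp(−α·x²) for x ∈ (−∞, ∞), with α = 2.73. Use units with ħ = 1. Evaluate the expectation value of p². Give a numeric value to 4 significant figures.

8.190

p² φ = −ħ² d²φ/dx²; ⟨p²⟩ = −ħ² ∫ φ*·φ'' dx / ∫|φ|² dx.
Expand each integrand as polynomial × e^(−2αx²) and use ∫x^(2j)·e^(−2αx²) dx = (2j−1)!!/(4α)^j · √(π/(2α)), odd powers → 0; here √(π/(2α)) = 0.75854. Differentiate with the product rule, d/dx e^(−αx²) = −2αx·e^(−αx²).
State is unnormalized: ∫|φ|² dx = 0.069463, and ∫φ*·(−ħ² φ'') dx = 0.56891, so ⟨p²⟩ = 0.56891 / 0.069463.
⟨p²⟩ = 8.1900.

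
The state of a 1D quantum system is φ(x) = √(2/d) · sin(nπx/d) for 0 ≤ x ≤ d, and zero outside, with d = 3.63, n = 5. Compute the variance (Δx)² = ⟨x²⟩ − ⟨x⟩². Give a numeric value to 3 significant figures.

Compute ⟨x⟩ and ⟨x²⟩ separately, then (Δx)² = ⟨x²⟩ − ⟨x⟩².
With sin²θ = (1 − cos2θ)/2 on 0 ≤ x ≤ d: ∫sin²(nπx/d) dx = d/2, ∫x·sin²(nπx/d) dx = d²/4, ∫x²·sin²(nπx/d) dx = d³·(1/6 − 1/(4n²π²)); higher powers xᵏ the same way, integrating xᵏ·cos(2nπx/d) by parts.
⟨x⟩ = 1.8150 and ⟨x²⟩ = 4.3656.
(Δx)² = 4.3656 − (1.8150)² = 1.0714.

1.07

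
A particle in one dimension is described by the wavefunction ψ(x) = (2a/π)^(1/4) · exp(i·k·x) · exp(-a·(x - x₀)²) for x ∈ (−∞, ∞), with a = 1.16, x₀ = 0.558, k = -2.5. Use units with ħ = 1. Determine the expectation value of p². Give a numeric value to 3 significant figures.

p² ψ = −ħ² d²ψ/dx²; ⟨p²⟩ = −ħ² ∫ ψ*·ψ'' dx.
Gaussian moments (u = x − x₀): ∫u^(2j)·e^(−2au²) du = (2j−1)!!/(4a)^j · √(π/(2a)), odd powers integrate to 0; here √(π/(2a)) = 1.1637. Derivatives: ψ′ = (ik − 2au)·ψ, ψ″ = ((ik − 2au)² − 2a)·ψ; the odd-in-u pieces drop out.
⟨p²⟩ = 7.4100.

7.41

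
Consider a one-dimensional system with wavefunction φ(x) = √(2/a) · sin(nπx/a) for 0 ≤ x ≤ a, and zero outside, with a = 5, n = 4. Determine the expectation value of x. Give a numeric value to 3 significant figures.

2.50

⟨x⟩ = ∫ x·|φ|² dx (integrals over the domain).
With sin²θ = (1 − cos2θ)/2 on 0 ≤ x ≤ a: ∫sin²(nπx/a) dx = a/2, ∫x·sin²(nπx/a) dx = a²/4, ∫x²·sin²(nπx/a) dx = a³·(1/6 − 1/(4n²π²)); higher powers xᵏ the same way, integrating xᵏ·cos(2nπx/a) by parts.
⟨x⟩ = 2.5000.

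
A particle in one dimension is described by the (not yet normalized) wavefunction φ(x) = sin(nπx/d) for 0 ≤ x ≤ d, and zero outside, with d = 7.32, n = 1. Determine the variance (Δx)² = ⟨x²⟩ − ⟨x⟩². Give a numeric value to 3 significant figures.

Compute ⟨x⟩ and ⟨x²⟩ separately, then (Δx)² = ⟨x²⟩ − ⟨x⟩².
With sin²θ = (1 − cos2θ)/2 on 0 ≤ x ≤ d: ∫sin²(nπx/d) dx = d/2, ∫x·sin²(nπx/d) dx = d²/4, ∫x²·sin²(nπx/d) dx = d³·(1/6 − 1/(4n²π²)); higher powers xᵏ the same way, integrating xᵏ·cos(2nπx/d) by parts.
Normalization: ∫|φ|² dx = 3.6600.
⟨x⟩ = 3.6600 and ⟨x²⟩ = 15.146.
(Δx)² = 15.146 − (3.6600)² = 1.7507.

1.75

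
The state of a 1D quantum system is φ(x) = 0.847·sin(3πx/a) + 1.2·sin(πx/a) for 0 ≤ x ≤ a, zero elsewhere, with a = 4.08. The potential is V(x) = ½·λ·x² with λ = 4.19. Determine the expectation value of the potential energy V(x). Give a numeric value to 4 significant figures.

11.63

⟨V⟩ = ∫ V(x)·|φ|² dx / ∫|φ|² dx.
On 0 ≤ x ≤ a (j ≠ l): ∫sin²(jπx/a) dx = a/2, ∫sin(jπx/a)·sin(lπx/a) dx = 0; diagonal moments ∫x·sin²(jπx/a) dx = a²/4, ∫x²·sin²(jπx/a) dx = a³·(1/6 − 1/(4j²π²)); cross terms ∫x·sin(jπx/a)·sin(lπx/a) dx = 0 for j + l even and −4jla²/(π²(j² − l²)²) for j + l odd, ∫x²·sin(jπx/a)·sin(lπx/a) dx = (−1)^(j+l)·4jla³/(π²(j² − l²)²); higher powers the same way via product-to-sum and parts.
State is unnormalized: ∫|φ|² dx = 4.4011, and ∫φ*·V(x)·φ dx = 51.179, so ⟨V⟩ = 51.179 / 4.4011.
⟨V⟩ = 11.629.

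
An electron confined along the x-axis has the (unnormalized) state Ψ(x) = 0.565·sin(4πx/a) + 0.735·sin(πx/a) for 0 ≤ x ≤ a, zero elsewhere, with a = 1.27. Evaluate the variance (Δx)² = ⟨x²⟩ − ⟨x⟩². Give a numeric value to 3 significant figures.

Compute ⟨x⟩ and ⟨x²⟩ separately, then (Δx)² = ⟨x²⟩ − ⟨x⟩².
On 0 ≤ x ≤ a (j ≠ l): ∫sin²(jπx/a) dx = a/2, ∫sin(jπx/a)·sin(lπx/a) dx = 0; diagonal moments ∫x·sin²(jπx/a) dx = a²/4, ∫x²·sin²(jπx/a) dx = a³·(1/6 − 1/(4j²π²)); cross terms ∫x·sin(jπx/a)·sin(lπx/a) dx = 0 for j + l even and −4jla²/(π²(j² − l²)²) for j + l odd, ∫x²·sin(jπx/a)·sin(lπx/a) dx = (−1)^(j+l)·4jla³/(π²(j² − l²)²); higher powers the same way via product-to-sum and parts.
Normalization: ∫|Ψ|² dx = 0.54575.
⟨x⟩ = 0.61731 and ⟨x²⟩ = 0.46192.
(Δx)² = 0.46192 − (0.61731)² = 0.080838.

0.0808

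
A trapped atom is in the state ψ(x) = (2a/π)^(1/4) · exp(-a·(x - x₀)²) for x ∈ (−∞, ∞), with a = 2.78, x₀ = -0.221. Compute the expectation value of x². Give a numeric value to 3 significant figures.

⟨x²⟩ = ∫ x²·|ψ|² dx (integrals over the domain).
Gaussian moments (u = x − x₀): ∫u^(2j)·e^(−2au²) du = (2j−1)!!/(4a)^j · √(π/(2a)), odd powers integrate to 0; here √(π/(2a)) = 0.75169.
⟨x²⟩ = 0.13877.

0.139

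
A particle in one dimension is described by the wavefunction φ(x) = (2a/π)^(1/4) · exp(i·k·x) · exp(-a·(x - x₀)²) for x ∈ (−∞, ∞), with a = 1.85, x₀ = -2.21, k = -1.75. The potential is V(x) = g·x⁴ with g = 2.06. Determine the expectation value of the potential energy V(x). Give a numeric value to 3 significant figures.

57.4

⟨V⟩ = ∫ V(x)·|φ|² dx.
Gaussian moments (u = x − x₀): ∫u^(2j)·e^(−2au²) du = (2j−1)!!/(4a)^j · √(π/(2a)), odd powers integrate to 0; here √(π/(2a)) = 0.92145.
⟨V⟩ = 57.411.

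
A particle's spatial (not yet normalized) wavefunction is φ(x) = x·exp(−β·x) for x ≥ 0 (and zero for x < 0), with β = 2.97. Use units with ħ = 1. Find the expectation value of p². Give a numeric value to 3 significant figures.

8.82

p² φ = −ħ² d²φ/dx²; ⟨p²⟩ = −ħ² ∫ φ*·φ'' dx / ∫|φ|² dx.
Differentiate x·exp(−β·x) with the product rule; every integrand then reduces to terms xʲ·e^(−2βx) on [0, ∞), with ∫₀^∞ xʲ·e^(−2βx) dx = j!/(2β)^(j+1).
State is unnormalized: ∫|φ|² dx = 0.0095427, and ∫φ*·(−ħ² φ'') dx = 0.084175, so ⟨p²⟩ = 0.084175 / 0.0095427.
⟨p²⟩ = 8.8209.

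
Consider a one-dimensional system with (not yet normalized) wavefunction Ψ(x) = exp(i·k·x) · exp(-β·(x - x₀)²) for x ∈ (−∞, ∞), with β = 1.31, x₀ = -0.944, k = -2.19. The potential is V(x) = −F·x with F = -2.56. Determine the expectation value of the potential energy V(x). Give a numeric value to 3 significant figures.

-2.42

⟨V⟩ = ∫ V(x)·|Ψ|² dx / ∫|Ψ|² dx.
Gaussian moments (u = x − x₀): ∫u^(2j)·e^(−2βu²) du = (2j−1)!!/(4β)^j · √(π/(2β)), odd powers integrate to 0; here √(π/(2β)) = 1.0950.
State is unnormalized: ∫|Ψ|² dx = 1.0950, and ∫Ψ*·V(x)·Ψ dx = -2.6463, so ⟨V⟩ = -2.6463 / 1.0950.
⟨V⟩ = -2.4166.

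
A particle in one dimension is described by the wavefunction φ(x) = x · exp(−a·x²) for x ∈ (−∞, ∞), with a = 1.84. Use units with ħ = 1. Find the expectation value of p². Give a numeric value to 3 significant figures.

5.52

p² φ = −ħ² d²φ/dx²; ⟨p²⟩ = −ħ² ∫ φ*·φ'' dx / ∫|φ|² dx.
Expand each integrand as polynomial × e^(−2ax²) and use ∫x^(2j)·e^(−2ax²) dx = (2j−1)!!/(4a)^j · √(π/(2a)), odd powers → 0; here √(π/(2a)) = 0.92396. Differentiate with the product rule, d/dx e^(−ax²) = −2ax·e^(−ax²).
State is unnormalized: ∫|φ|² dx = 0.12554, and ∫φ*·(−ħ² φ'') dx = 0.69297, so ⟨p²⟩ = 0.69297 / 0.12554.
⟨p²⟩ = 5.5200.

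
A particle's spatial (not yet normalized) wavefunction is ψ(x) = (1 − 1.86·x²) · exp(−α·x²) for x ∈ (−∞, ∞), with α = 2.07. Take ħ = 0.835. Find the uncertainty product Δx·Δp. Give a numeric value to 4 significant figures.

0.5106

Δx = √(⟨x²⟩−⟨x⟩²), Δp = √(⟨p²⟩−⟨p⟩²).
Expand each integrand as polynomial × e^(−2αx²) and use ∫x^(2j)·e^(−2αx²) dx = (2j−1)!!/(4α)^j · √(π/(2α)), odd powers → 0; here √(π/(2α)) = 0.87111. Differentiate with the product rule, d/dx e^(−αx²) = −2αx·e^(−αx²).
Normalization: ∫|ψ|² dx = 0.61162.
⟨x⟩ = 0.0000, ⟨x²⟩ = 0.070372 ⇒ Δx = 0.26528.
⟨p⟩ = 0.0000, ⟨p²⟩ = 3.7052 ⇒ Δp = 1.9249.
Δx·Δp = 0.51063.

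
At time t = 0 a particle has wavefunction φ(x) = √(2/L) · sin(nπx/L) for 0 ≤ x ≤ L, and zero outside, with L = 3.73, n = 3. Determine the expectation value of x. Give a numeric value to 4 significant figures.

1.865

⟨x⟩ = ∫ x·|φ|² dx (integrals over the domain).
With sin²θ = (1 − cos2θ)/2 on 0 ≤ x ≤ L: ∫sin²(nπx/L) dx = L/2, ∫x·sin²(nπx/L) dx = L²/4, ∫x²·sin²(nπx/L) dx = L³·(1/6 − 1/(4n²π²)); higher powers xᵏ the same way, integrating xᵏ·cos(2nπx/L) by parts.
⟨x⟩ = 1.8650.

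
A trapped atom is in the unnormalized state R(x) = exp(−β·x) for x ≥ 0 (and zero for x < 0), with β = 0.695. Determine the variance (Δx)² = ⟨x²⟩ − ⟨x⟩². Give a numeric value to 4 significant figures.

Compute ⟨x⟩ and ⟨x²⟩ separately, then (Δx)² = ⟨x²⟩ − ⟨x⟩².
Every integrand reduces to terms xʲ·e^(−2βx) on [0, ∞); use ∫₀^∞ xʲ·e^(−2βx) dx = j!/(2β)^(j+1).
Normalization: ∫|R|² dx = 0.71942.
⟨x⟩ = 0.71942 and ⟨x²⟩ = 1.0351.
(Δx)² = 1.0351 − (0.71942)² = 0.51757.

0.5176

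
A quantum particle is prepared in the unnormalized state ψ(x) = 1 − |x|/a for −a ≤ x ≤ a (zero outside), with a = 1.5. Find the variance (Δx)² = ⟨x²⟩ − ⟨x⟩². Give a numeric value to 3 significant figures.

Compute ⟨x⟩ and ⟨x²⟩ separately, then (Δx)² = ⟨x²⟩ − ⟨x⟩².
ψ is even, so ∫ over [−a, a] = 2∫₀ᵃ with ψ = 1 − x/a there: ∫₀ᵃ (1 − x/a)² dx = a/3, ∫₀ᵃ x²(1 − x/a)² dx = a³/30, ∫₀ᵃ x⁴(1 − x/a)² dx = a⁵/105.
Normalization: ∫|ψ|² dx = 1.0000.
⟨x⟩ = 0.0000 and ⟨x²⟩ = 0.22500.
(Δx)² = 0.22500 − (0.0000)² = 0.22500.

0.225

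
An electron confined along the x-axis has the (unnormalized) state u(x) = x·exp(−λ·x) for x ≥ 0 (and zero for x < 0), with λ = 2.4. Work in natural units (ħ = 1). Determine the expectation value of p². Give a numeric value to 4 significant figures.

p² u = −ħ² d²u/dx²; ⟨p²⟩ = −ħ² ∫ u*·u'' dx / ∫|u|² dx.
Differentiate x·exp(−λ·x) with the product rule; every integrand then reduces to terms xʲ·e^(−2λx) on [0, ∞), with ∫₀^∞ xʲ·e^(−2λx) dx = j!/(2λ)^(j+1).
State is unnormalized: ∫|u|² dx = 0.018084, and ∫u*·(−ħ² u'') dx = 0.10417, so ⟨p²⟩ = 0.10417 / 0.018084.
⟨p²⟩ = 5.7600.

5.760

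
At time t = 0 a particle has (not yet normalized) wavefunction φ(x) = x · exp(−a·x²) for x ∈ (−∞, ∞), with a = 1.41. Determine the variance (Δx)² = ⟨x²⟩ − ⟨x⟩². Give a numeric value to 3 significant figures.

Compute ⟨x⟩ and ⟨x²⟩ separately, then (Δx)² = ⟨x²⟩ − ⟨x⟩².
Expand each integrand as polynomial × e^(−2ax²) and use ∫x^(2j)·e^(−2ax²) dx = (2j−1)!!/(4a)^j · √(π/(2a)), odd powers → 0; here √(π/(2a)) = 1.0555.
Normalization: ∫|φ|² dx = 0.18714.
⟨x⟩ = 0.0000 and ⟨x²⟩ = 0.53191.
(Δx)² = 0.53191 − (0.0000)² = 0.53191.

0.532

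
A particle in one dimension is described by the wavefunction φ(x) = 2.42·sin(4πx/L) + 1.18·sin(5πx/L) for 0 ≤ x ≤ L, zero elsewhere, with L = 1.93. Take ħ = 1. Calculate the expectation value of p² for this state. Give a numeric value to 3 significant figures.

47.0

p² φ = −ħ² d²φ/dx²; ⟨p²⟩ = −ħ² ∫ φ*·φ'' dx / ∫|φ|² dx.
d²/dx² sin(jπx/L) = −(jπ/L)²·sin(jπx/L); on 0 ≤ x ≤ L, ∫sin²(jπx/L) dx = L/2 and ∫sin(jπx/L)·sin(lπx/L) dx = 0 for j ≠ l, so only diagonal terms survive in ∫|φ|² and ∫φ·φ″; ∫φ·φ′ dx = [φ²/2] between the walls = 0.
State is unnormalized: ∫|φ|² dx = 6.9951, and ∫φ*·(−ħ² φ'') dx = 328.59, so ⟨p²⟩ = 328.59 / 6.9951.
⟨p²⟩ = 46.975.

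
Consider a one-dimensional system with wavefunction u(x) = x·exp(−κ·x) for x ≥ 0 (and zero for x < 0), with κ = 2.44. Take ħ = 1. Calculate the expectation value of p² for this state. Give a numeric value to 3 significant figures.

p² u = −ħ² d²u/dx²; ⟨p²⟩ = −ħ² ∫ u*·u'' dx / ∫|u|² dx.
Differentiate x·exp(−κ·x) with the product rule; every integrand then reduces to terms xʲ·e^(−2κx) on [0, ∞), with ∫₀^∞ xʲ·e^(−2κx) dx = j!/(2κ)^(j+1).
State is unnormalized: ∫|u|² dx = 0.017210, and ∫u*·(−ħ² u'') dx = 0.10246, so ⟨p²⟩ = 0.10246 / 0.017210.
⟨p²⟩ = 5.9536.

5.95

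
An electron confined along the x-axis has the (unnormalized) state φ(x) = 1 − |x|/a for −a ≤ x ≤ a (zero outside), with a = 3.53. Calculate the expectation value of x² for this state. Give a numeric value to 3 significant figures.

1.25

⟨x²⟩ = ∫ x²·|φ|² dx / ∫|φ|² dx (integrals over the domain).
φ is even, so ∫ over [−a, a] = 2∫₀ᵃ with φ = 1 − x/a there: ∫₀ᵃ (1 − x/a)² dx = a/3, ∫₀ᵃ x²(1 − x/a)² dx = a³/30, ∫₀ᵃ x⁴(1 − x/a)² dx = a⁵/105.
State is unnormalized: ∫|φ|² dx = 2.3533, and ∫φ*·x²·φ dx = 2.9325, so ⟨x²⟩ = 2.9325 / 2.3533.
⟨x²⟩ = 1.2461.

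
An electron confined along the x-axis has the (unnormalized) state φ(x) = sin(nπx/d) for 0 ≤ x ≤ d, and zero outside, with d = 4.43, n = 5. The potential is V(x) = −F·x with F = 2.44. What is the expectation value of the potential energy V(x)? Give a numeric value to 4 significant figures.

-5.405

⟨V⟩ = ∫ V(x)·|φ|² dx / ∫|φ|² dx.
With sin²θ = (1 − cos2θ)/2 on 0 ≤ x ≤ d: ∫sin²(nπx/d) dx = d/2, ∫x·sin²(nπx/d) dx = d²/4, ∫x²·sin²(nπx/d) dx = d³·(1/6 − 1/(4n²π²)); higher powers xᵏ the same way, integrating xᵏ·cos(2nπx/d) by parts.
State is unnormalized: ∫|φ|² dx = 2.2150, and ∫φ*·V(x)·φ dx = -11.971, so ⟨V⟩ = -11.971 / 2.2150.
⟨V⟩ = -5.4046.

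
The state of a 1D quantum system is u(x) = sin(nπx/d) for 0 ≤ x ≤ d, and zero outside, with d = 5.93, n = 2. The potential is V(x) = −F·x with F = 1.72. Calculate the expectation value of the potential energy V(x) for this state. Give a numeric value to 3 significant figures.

-5.10

⟨V⟩ = ∫ V(x)·|u|² dx / ∫|u|² dx.
With sin²θ = (1 − cos2θ)/2 on 0 ≤ x ≤ d: ∫sin²(nπx/d) dx = d/2, ∫x·sin²(nπx/d) dx = d²/4, ∫x²·sin²(nπx/d) dx = d³·(1/6 − 1/(4n²π²)); higher powers xᵏ the same way, integrating xᵏ·cos(2nπx/d) by parts.
State is unnormalized: ∫|u|² dx = 2.9650, and ∫u*·V(x)·u dx = -15.121, so ⟨V⟩ = -15.121 / 2.9650.
⟨V⟩ = -5.0998.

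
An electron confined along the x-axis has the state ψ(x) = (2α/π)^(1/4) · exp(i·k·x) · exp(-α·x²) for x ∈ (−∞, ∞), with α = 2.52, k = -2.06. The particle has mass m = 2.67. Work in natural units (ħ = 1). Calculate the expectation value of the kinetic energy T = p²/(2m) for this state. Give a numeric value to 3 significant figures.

1.27

T = −(ħ²/2m) d²/dx², so ⟨T⟩ = −(ħ²/2m) ∫ ψ*·ψ'' dx; with m = 2.67.
Gaussian moments: ∫x^(2j)·e^(−2αx²) dx = (2j−1)!!/(4α)^j · √(π/(2α)), odd powers integrate to 0; here √(π/(2α)) = 0.78951. Derivatives: ψ′ = (ik − 2αx)·ψ, ψ″ = ((ik − 2αx)² − 2α)·ψ; the odd-in-x pieces drop out.
⟨T⟩ = 1.2666.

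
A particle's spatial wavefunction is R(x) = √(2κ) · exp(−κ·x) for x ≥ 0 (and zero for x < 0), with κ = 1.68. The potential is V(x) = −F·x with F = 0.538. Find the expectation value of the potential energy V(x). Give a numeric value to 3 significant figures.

-0.160

⟨V⟩ = ∫ V(x)·|R|² dx.
Every integrand reduces to terms xʲ·e^(−2κx) on [0, ∞); use ∫₀^∞ xʲ·e^(−2κx) dx = j!/(2κ)^(j+1).
⟨V⟩ = -0.16012.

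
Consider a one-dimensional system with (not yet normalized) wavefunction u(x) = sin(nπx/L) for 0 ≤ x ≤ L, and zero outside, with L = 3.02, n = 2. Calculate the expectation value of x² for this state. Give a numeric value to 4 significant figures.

2.925

⟨x²⟩ = ∫ x²·|u|² dx / ∫|u|² dx (integrals over the domain).
With sin²θ = (1 − cos2θ)/2 on 0 ≤ x ≤ L: ∫sin²(nπx/L) dx = L/2, ∫x·sin²(nπx/L) dx = L²/4, ∫x²·sin²(nπx/L) dx = L³·(1/6 − 1/(4n²π²)); higher powers xᵏ the same way, integrating xᵏ·cos(2nπx/L) by parts.
State is unnormalized: ∫|u|² dx = 1.5100, and ∫u*·x²·u dx = 4.4162, so ⟨x²⟩ = 4.4162 / 1.5100.
⟨x²⟩ = 2.9246.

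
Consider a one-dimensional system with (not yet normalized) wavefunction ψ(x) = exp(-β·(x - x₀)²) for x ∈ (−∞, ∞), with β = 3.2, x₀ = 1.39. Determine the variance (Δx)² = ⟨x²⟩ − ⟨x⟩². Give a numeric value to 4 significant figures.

0.07813

Compute ⟨x⟩ and ⟨x²⟩ separately, then (Δx)² = ⟨x²⟩ − ⟨x⟩².
Gaussian moments (u = x − x₀): ∫u^(2j)·e^(−2βu²) du = (2j−1)!!/(4β)^j · √(π/(2β)), odd powers integrate to 0; here √(π/(2β)) = 0.70062.
Normalization: ∫|ψ|² dx = 0.70062.
⟨x⟩ = 1.3900 and ⟨x²⟩ = 2.0102.
(Δx)² = 2.0102 − (1.3900)² = 0.078125.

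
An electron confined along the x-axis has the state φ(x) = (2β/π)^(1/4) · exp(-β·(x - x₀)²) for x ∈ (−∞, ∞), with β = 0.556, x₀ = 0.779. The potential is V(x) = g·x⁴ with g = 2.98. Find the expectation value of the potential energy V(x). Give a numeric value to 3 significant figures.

⟨V⟩ = ∫ V(x)·|φ|² dx.
Gaussian moments (u = x − x₀): ∫u^(2j)·e^(−2βu²) du = (2j−1)!!/(4β)^j · √(π/(2β)), odd powers integrate to 0; here √(π/(2β)) = 1.6808.
⟨V⟩ = 7.7836.

7.78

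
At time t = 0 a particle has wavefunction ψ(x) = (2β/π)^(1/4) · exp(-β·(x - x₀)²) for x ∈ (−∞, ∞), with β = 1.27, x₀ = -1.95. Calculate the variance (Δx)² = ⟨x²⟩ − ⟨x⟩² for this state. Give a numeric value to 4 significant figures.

Compute ⟨x⟩ and ⟨x²⟩ separately, then (Δx)² = ⟨x²⟩ − ⟨x⟩².
Gaussian moments (u = x − x₀): ∫u^(2j)·e^(−2βu²) du = (2j−1)!!/(4β)^j · √(π/(2β)), odd powers integrate to 0; here √(π/(2β)) = 1.1121.
⟨x⟩ = -1.9500 and ⟨x²⟩ = 3.9994.
(Δx)² = 3.9994 − (-1.9500)² = 0.19685.

0.1969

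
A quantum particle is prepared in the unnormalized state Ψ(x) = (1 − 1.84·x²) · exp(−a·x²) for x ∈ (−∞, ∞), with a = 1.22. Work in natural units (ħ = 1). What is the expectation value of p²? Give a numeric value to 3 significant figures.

p² Ψ = −ħ² d²Ψ/dx²; ⟨p²⟩ = −ħ² ∫ Ψ*·Ψ'' dx / ∫|Ψ|² dx.
Expand each integrand as polynomial × e^(−2ax²) and use ∫x^(2j)·e^(−2ax²) dx = (2j−1)!!/(4a)^j · √(π/(2a)), odd powers → 0; here √(π/(2a)) = 1.1347. Differentiate with the product rule, d/dx e^(−ax²) = −2ax·e^(−ax²).
State is unnormalized: ∫|Ψ|² dx = 0.76297, and ∫Ψ*·(−ħ² Ψ'') dx = 3.8059, so ⟨p²⟩ = 3.8059 / 0.76297.
⟨p²⟩ = 4.9882.

4.99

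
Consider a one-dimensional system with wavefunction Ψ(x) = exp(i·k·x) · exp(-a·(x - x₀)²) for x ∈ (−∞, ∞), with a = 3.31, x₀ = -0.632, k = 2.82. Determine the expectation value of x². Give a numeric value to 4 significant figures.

0.4750

⟨x²⟩ = ∫ x²·|Ψ|² dx / ∫|Ψ|² dx (integrals over the domain).
Gaussian moments (u = x − x₀): ∫u^(2j)·e^(−2au²) du = (2j−1)!!/(4a)^j · √(π/(2a)), odd powers integrate to 0; here √(π/(2a)) = 0.68888.
State is unnormalized: ∫|Ψ|² dx = 0.68888, and ∫Ψ*·x²·Ψ dx = 0.32719, so ⟨x²⟩ = 0.32719 / 0.68888.
⟨x²⟩ = 0.47495.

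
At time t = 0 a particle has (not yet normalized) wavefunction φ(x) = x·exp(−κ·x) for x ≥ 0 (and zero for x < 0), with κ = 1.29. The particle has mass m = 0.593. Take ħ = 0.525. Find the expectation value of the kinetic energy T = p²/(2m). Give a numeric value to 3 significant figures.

0.387

T = −(ħ²/2m) d²/dx², so ⟨T⟩ = −(ħ²/2m) ∫ φ*·φ'' dx / ∫|φ|² dx; with m = 0.593.
Differentiate x·exp(−κ·x) with the product rule; every integrand then reduces to terms xʲ·e^(−2κx) on [0, ∞), with ∫₀^∞ xʲ·e^(−2κx) dx = j!/(2κ)^(j+1).
State is unnormalized: ∫|φ|² dx = 0.11646, and ∫φ*·(−ħ²/2m · φ'') dx = 0.045039, so ⟨T⟩ = 0.045039 / 0.11646.
⟨T⟩ = 0.38673.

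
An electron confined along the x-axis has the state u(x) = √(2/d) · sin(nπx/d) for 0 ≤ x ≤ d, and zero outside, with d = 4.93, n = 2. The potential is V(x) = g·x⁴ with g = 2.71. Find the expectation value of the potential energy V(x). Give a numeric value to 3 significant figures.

281.

⟨V⟩ = ∫ V(x)·|u|² dx.
With sin²θ = (1 − cos2θ)/2 on 0 ≤ x ≤ d: ∫sin²(nπx/d) dx = d/2, ∫x·sin²(nπx/d) dx = d²/4, ∫x²·sin²(nπx/d) dx = d³·(1/6 − 1/(4n²π²)); higher powers xᵏ the same way, integrating xᵏ·cos(2nπx/d) by parts.
⟨V⟩ = 281.16.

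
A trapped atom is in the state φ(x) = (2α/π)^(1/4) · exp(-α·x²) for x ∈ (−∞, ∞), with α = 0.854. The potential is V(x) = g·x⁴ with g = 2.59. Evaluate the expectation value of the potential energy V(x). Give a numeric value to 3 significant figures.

⟨V⟩ = ∫ V(x)·|φ|² dx.
Gaussian moments: ∫x^(2j)·e^(−2αx²) dx = (2j−1)!!/(4α)^j · √(π/(2α)), odd powers integrate to 0; here √(π/(2α)) = 1.3562.
⟨V⟩ = 0.66586.

0.666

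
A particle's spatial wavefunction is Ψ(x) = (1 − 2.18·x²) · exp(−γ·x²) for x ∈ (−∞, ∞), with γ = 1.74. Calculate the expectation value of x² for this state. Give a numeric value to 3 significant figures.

⟨x²⟩ = ∫ x²·|Ψ|² dx / ∫|Ψ|² dx (integrals over the domain).
Expand each integrand as polynomial × e^(−2γx²) and use ∫x^(2j)·e^(−2γx²) dx = (2j−1)!!/(4γ)^j · √(π/(2γ)), odd powers → 0; here √(π/(2γ)) = 0.95013.
State is unnormalized: ∫|Ψ|² dx = 0.63458, and ∫Ψ*·x²·Ψ dx = 0.080854, so ⟨x²⟩ = 0.080854 / 0.63458.
⟨x²⟩ = 0.12741.

0.127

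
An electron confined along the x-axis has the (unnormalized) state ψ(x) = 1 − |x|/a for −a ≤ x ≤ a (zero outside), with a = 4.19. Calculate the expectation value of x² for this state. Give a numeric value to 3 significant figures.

⟨x²⟩ = ∫ x²·|ψ|² dx / ∫|ψ|² dx (integrals over the domain).
ψ is even, so ∫ over [−a, a] = 2∫₀ᵃ with ψ = 1 − x/a there: ∫₀ᵃ (1 − x/a)² dx = a/3, ∫₀ᵃ x²(1 − x/a)² dx = a³/30, ∫₀ᵃ x⁴(1 − x/a)² dx = a⁵/105.
State is unnormalized: ∫|ψ|² dx = 2.7933, and ∫ψ*·x²·ψ dx = 4.9040, so ⟨x²⟩ = 4.9040 / 2.7933.
⟨x²⟩ = 1.7556.

1.76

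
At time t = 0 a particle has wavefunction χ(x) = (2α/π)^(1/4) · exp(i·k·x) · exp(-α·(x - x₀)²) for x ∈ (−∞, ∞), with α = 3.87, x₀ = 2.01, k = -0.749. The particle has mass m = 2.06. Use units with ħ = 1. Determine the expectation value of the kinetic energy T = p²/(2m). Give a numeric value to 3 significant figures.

T = −(ħ²/2m) d²/dx², so ⟨T⟩ = −(ħ²/2m) ∫ χ*·χ'' dx; with m = 2.06.
Gaussian moments (u = x − x₀): ∫u^(2j)·e^(−2αu²) du = (2j−1)!!/(4α)^j · √(π/(2α)), odd powers integrate to 0; here √(π/(2α)) = 0.63710. Derivatives: χ′ = (ik − 2αu)·χ, χ″ = ((ik − 2αu)² − 2α)·χ; the odd-in-u pieces drop out.
⟨T⟩ = 1.0755.

1.08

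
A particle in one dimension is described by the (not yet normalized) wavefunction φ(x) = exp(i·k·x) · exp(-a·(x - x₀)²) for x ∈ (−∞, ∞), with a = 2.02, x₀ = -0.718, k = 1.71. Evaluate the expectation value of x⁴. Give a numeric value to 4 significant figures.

0.6945

⟨x⁴⟩ = ∫ x⁴·|φ|² dx / ∫|φ|² dx (integrals over the domain).
Gaussian moments (u = x − x₀): ∫u^(2j)·e^(−2au²) du = (2j−1)!!/(4a)^j · √(π/(2a)), odd powers integrate to 0; here √(π/(2a)) = 0.88183.
State is unnormalized: ∫|φ|² dx = 0.88183, and ∫φ*·x⁴·φ dx = 0.61246, so ⟨x⁴⟩ = 0.61246 / 0.88183.
⟨x⁴⟩ = 0.69453.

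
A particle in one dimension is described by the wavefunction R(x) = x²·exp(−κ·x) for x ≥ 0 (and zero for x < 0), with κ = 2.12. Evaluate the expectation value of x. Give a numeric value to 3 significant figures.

⟨x⟩ = ∫ x·|R|² dx / ∫|R|² dx (integrals over the domain).
Every integrand reduces to terms xʲ·e^(−2κx) on [0, ∞); use ∫₀^∞ xʲ·e^(−2κx) dx = j!/(2κ)^(j+1).
State is unnormalized: ∫|R|² dx = 0.017514, and ∫R*·x·R dx = 0.020653, so ⟨x⟩ = 0.020653 / 0.017514.
⟨x⟩ = 1.1792.

1.18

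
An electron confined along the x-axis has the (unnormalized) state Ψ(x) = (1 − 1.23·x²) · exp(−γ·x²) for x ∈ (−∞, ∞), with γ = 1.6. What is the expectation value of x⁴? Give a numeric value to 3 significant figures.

⟨x⁴⟩ = ∫ x⁴·|Ψ|² dx / ∫|Ψ|² dx (integrals over the domain).
Expand each integrand as polynomial × e^(−2γx²) and use ∫x^(2j)·e^(−2γx²) dx = (2j−1)!!/(4γ)^j · √(π/(2γ)), odd powers → 0; here √(π/(2γ)) = 0.99083.
State is unnormalized: ∫|Ψ|² dx = 0.71977, and ∫Ψ*·x⁴·Ψ dx = 0.026915, so ⟨x⁴⟩ = 0.026915 / 0.71977.
⟨x⁴⟩ = 0.037394.

0.0374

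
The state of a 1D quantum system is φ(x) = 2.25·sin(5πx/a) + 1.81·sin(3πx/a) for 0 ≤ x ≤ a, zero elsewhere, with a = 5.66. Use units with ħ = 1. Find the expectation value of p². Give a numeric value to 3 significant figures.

5.77

p² φ = −ħ² d²φ/dx²; ⟨p²⟩ = −ħ² ∫ φ*·φ'' dx / ∫|φ|² dx.
d²/dx² sin(jπx/a) = −(jπ/a)²·sin(jπx/a); on 0 ≤ x ≤ a, ∫sin²(jπx/a) dx = a/2 and ∫sin(jπx/a)·sin(lπx/a) dx = 0 for j ≠ l, so only diagonal terms survive in ∫|φ|² and ∫φ·φ″; ∫φ·φ′ dx = [φ²/2] between the walls = 0.
State is unnormalized: ∫|φ|² dx = 23.598, and ∫φ*·(−ħ² φ'') dx = 136.05, so ⟨p²⟩ = 136.05 / 23.598.
⟨p²⟩ = 5.7654.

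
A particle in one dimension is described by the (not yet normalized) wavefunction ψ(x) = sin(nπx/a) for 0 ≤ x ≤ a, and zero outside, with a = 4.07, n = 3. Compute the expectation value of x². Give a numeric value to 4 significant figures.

5.428

⟨x²⟩ = ∫ x²·|ψ|² dx / ∫|ψ|² dx (integrals over the domain).
With sin²θ = (1 − cos2θ)/2 on 0 ≤ x ≤ a: ∫sin²(nπx/a) dx = a/2, ∫x·sin²(nπx/a) dx = a²/4, ∫x²·sin²(nπx/a) dx = a³·(1/6 − 1/(4n²π²)); higher powers xᵏ the same way, integrating xᵏ·cos(2nπx/a) by parts.
State is unnormalized: ∫|ψ|² dx = 2.0350, and ∫ψ*·x²·ψ dx = 11.047, so ⟨x²⟩ = 11.047 / 2.0350.
⟨x²⟩ = 5.4284.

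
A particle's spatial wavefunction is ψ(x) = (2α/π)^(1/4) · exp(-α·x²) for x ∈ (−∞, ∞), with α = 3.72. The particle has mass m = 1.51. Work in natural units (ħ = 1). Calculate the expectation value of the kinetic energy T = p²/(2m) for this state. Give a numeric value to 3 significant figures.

T = −(ħ²/2m) d²/dx², so ⟨T⟩ = −(ħ²/2m) ∫ ψ*·ψ'' dx; with m = 1.51.
Gaussian moments: ∫x^(2j)·e^(−2αx²) dx = (2j−1)!!/(4α)^j · √(π/(2α)), odd powers integrate to 0; here √(π/(2α)) = 0.64981. Derivatives: d/dx e^(−αx²) = −2αx·e^(−αx²), d²/dx² e^(−αx²) = (4α²x² − 2α)·e^(−αx²).
⟨T⟩ = 1.2318.

1.23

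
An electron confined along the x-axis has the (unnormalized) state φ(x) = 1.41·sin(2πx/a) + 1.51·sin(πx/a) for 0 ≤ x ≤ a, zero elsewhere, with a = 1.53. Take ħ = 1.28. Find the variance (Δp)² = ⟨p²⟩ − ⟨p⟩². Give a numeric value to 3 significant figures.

Compute ⟨p⟩ and ⟨p²⟩ separately; (Δp)² = ⟨p²⟩ − ⟨p⟩².
d²/dx² sin(jπx/a) = −(jπ/a)²·sin(jπx/a); on 0 ≤ x ≤ a, ∫sin²(jπx/a) dx = a/2 and ∫sin(jπx/a)·sin(lπx/a) dx = 0 for j ≠ l, so only diagonal terms survive in ∫|φ|² and ∫φ·φ″; ∫φ·φ′ dx = [φ²/2] between the walls = 0.
Normalization: ∫|φ|² dx = 3.2652.
⟨p⟩ = 0.0000 and ⟨p²⟩ = 16.561.
(Δp)² = 16.561 − (0.0000)² = 16.561.

16.6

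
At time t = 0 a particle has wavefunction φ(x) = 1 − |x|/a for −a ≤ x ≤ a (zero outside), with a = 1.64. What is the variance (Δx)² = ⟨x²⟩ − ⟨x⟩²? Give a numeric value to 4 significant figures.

0.2690

Compute ⟨x⟩ and ⟨x²⟩ separately, then (Δx)² = ⟨x²⟩ − ⟨x⟩².
φ is even, so ∫ over [−a, a] = 2∫₀ᵃ with φ = 1 − x/a there: ∫₀ᵃ (1 − x/a)² dx = a/3, ∫₀ᵃ x²(1 − x/a)² dx = a³/30, ∫₀ᵃ x⁴(1 − x/a)² dx = a⁵/105.
Normalization: ∫|φ|² dx = 1.0933.
⟨x⟩ = 0.0000 and ⟨x²⟩ = 0.26896.
(Δx)² = 0.26896 − (0.0000)² = 0.26896.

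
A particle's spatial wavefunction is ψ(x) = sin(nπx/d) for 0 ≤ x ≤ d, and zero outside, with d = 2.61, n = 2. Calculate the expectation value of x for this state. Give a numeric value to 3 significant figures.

⟨x⟩ = ∫ x·|ψ|² dx / ∫|ψ|² dx (integrals over the domain).
With sin²θ = (1 − cos2θ)/2 on 0 ≤ x ≤ d: ∫sin²(nπx/d) dx = d/2, ∫x·sin²(nπx/d) dx = d²/4, ∫x²·sin²(nπx/d) dx = d³·(1/6 − 1/(4n²π²)); higher powers xᵏ the same way, integrating xᵏ·cos(2nπx/d) by parts.
State is unnormalized: ∫|ψ|² dx = 1.3050, and ∫ψ*·x·ψ dx = 1.7030, so ⟨x⟩ = 1.7030 / 1.3050.
⟨x⟩ = 1.3050.

1.31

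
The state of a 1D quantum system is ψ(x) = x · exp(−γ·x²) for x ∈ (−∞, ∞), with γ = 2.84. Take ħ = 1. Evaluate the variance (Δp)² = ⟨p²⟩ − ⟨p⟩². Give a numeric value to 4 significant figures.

8.520

Compute ⟨p⟩ and ⟨p²⟩ separately; (Δp)² = ⟨p²⟩ − ⟨p⟩².
Expand each integrand as polynomial × e^(−2γx²) and use ∫x^(2j)·e^(−2γx²) dx = (2j−1)!!/(4γ)^j · √(π/(2γ)), odd powers → 0; here √(π/(2γ)) = 0.74371. Differentiate with the product rule, d/dx e^(−γx²) = −2γx·e^(−γx²).
Normalization: ∫|ψ|² dx = 0.065467.
⟨p⟩ = 0.0000 and ⟨p²⟩ = 8.5200.
(Δp)² = 8.5200 − (0.0000)² = 8.5200.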